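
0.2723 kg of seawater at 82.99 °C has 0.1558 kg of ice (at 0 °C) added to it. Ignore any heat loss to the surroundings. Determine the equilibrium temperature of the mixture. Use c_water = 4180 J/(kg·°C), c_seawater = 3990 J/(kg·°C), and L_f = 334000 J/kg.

Energy balance with sensible and latent terms:
fusion: m_ice L_f = 0.1558×334000 = 52037
  meltwater 0→T: 0.1558×4180×T = 651.24 T
  seawater: 1086.5(T − 82.99)
1737.7 T = 90167 − 52037 = 38130
T ≈ 21.94 °C. Since T > 0 °C, the all-ice-melts assumption holds.

T_f ≈ 21.9 °C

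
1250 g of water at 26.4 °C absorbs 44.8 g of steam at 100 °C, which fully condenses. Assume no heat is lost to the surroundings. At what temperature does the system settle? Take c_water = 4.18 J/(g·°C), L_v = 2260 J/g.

Energy balance with sensible and latent terms:
condense steam: −44.8·2260 = −101248
  condensate cools 100→T: 44.8·4.18·(T − 100) = 187.26(T − 100)
  original water: 5225(T − 26.4)
5412.3 T = 101248 + 18726 + 137940 = 257914
T ≈ 47.65 °C — below 100 °C, confirming all the steam condensed.

T_f ≈ 47.7 °C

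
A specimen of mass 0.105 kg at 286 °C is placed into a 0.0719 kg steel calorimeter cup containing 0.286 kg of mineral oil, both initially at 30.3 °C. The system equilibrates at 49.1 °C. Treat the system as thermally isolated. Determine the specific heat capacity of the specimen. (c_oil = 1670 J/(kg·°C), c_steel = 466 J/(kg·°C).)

c ≈ 386 J/(kg·°C)

Energy conservation, ΣQ = 0:
0.105·c·(49.1 − 286) + 0.286·1670·(49.1 − 30.3) + 0.0719·466·(49.1 − 30.3) = 0
-24.87 c = -9609.2
c = -9609.2/-24.87 ≈ 386.3 J/(kg·°C)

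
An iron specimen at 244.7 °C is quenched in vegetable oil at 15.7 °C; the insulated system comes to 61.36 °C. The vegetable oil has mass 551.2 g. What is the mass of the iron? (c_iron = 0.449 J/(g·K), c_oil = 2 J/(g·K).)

Heat gained plus heat lost sum to zero:
m×0.449×(61.36 − 244.7) + 551.2×2×(61.36 − 15.7) = 0
-82.32 m = -50336
m = -50336/-82.32 ≈ 611.5 g

m ≈ 611 g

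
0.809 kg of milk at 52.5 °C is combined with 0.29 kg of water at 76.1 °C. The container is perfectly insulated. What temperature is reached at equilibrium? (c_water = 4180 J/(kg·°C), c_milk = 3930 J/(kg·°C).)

Taking heat into each body as positive, Σ m c ΔT = 0:
0.29·4180·(T − 76.1) + 0.809·3930·(T − 52.5) = 0
1212.2(T − 76.1) + 3179.4(T − 52.5) = 0
(1212.2 + 3179.4) T = 1212.2·76.1 + 3179.4·52.5
T ≈ 59.01 °C

T_f ≈ 59.0 °C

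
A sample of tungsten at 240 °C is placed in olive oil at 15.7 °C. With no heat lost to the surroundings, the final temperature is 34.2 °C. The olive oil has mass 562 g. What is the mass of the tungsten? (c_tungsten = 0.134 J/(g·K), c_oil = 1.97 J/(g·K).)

m ≈ 743 g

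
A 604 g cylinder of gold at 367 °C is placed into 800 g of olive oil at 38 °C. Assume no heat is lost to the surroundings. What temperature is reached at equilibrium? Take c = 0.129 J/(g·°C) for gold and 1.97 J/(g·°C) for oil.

T_f ≈ 53.5 °C

Taking heat into each body as positive, Σ m c ΔT = 0:
604·0.129·(T − 367) + 800·1.97·(T − 38) = 0
77.92(T − 367) + 1576(T − 38) = 0
(77.92 + 1576) T = 77.92·367 + 1576·38
T = 88483 / 1653.9 = 53.5 °C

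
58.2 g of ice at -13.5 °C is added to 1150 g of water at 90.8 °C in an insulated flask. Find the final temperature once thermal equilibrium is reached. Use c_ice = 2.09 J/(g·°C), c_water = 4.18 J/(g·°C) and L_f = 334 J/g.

Taking heat into each body as positive, Σ m c ΔT = 0:
warm ice to 0 °C: 58.2×2.09×(0 − (-13.5)) = 1642.1; melt ice: 58.2×334 = 19439; meltwater 0→T: 58.2×4.18×T = 243.28 T; water cools: 1150×4.18×(T − 90.8) = 4807(T − 90.8)
5050.3 T = 436476 − 21081 = 415395
T ≈ 82.25 °C — above 0 °C, consistent with complete melting.

T_f ≈ 82.3 °C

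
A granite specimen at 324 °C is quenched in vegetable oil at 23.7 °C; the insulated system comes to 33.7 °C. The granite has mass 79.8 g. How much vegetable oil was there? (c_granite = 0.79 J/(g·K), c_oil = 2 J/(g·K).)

Let T be the final temperature. ΣQ_i = 0:
79.8·0.79·(33.7 − 324) + m·2·(33.7 − 23.7) = 0
20 m = 18301
m = 18301/20 ≈ 915.1 g

m ≈ 915 g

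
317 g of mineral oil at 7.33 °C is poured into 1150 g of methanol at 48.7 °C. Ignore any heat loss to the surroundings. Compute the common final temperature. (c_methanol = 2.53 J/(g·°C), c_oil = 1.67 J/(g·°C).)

T_f = Σ m_i c_i T_i / Σ m_i c_i:
T_f = (2909.5×48.7 + 529.39×7.33) / (2909.5 + 529.39)
    = 145573 / 3438.9 ≈ 42.33 °C

T_f ≈ 42.3 °C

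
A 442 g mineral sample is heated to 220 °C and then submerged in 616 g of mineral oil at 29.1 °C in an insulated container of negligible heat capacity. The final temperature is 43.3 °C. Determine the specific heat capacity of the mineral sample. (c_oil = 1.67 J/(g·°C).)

c ≈ 0.187 J/(g·°C)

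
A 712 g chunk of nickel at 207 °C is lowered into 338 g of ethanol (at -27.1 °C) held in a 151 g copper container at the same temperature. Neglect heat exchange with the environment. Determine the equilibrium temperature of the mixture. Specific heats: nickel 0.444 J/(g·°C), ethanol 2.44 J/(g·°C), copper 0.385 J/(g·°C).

T_f ≈ 34.6 °C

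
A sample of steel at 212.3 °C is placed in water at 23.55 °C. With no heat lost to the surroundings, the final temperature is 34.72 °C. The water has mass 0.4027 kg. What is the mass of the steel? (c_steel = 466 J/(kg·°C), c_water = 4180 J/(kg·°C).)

m ≈ 0.227 kg

|Q_steel| = |Q_water|:
m·466·(212.3 − 34.72) = 0.4027·4180·(34.72 − 23.55)
82752 m = 18802  ⇒  m ≈ 0.2272 kg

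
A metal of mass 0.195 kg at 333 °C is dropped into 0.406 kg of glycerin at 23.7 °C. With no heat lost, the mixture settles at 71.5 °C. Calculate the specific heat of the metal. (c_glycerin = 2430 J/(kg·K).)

c ≈ 925 J/(kg·K)

Heat lost by the metal = heat gained by the glycerin:
0.195×c×(333 − 71.5) = 0.406×2430×(71.5 − 23.7)
50.99 c = 47159  ⇒  c ≈ 924.8 J/(kg·K)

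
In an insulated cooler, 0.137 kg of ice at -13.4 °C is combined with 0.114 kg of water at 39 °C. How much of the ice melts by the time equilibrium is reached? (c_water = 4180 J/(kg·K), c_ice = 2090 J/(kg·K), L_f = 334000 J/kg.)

Water can give up m c ΔT = 0.114·4180·39 = 18584 J before reaching 0 °C.
Warming the ice to 0 °C takes 0.137·2090·13.4 = 3836.8 J, leaving 14747 J for melting.
Melting all 0.137 kg of ice would need 0.137·334000 = 45758 J.
That's not enough to melt it all — equilibrium is at 0 °C with ice remaining.
m_melted·334000 = 14747  ⇒  m_melted ≈ 0.04415 kg.

m_melted ≈ 0.0442 kg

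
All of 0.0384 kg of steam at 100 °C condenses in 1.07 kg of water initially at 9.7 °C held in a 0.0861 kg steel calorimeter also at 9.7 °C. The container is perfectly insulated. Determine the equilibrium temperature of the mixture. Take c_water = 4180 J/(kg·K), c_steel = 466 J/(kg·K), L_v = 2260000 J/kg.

Let T be the final temperature. ΣQ_i = 0:
latent heat released on condensation: 0.0384×2260000 = 86784
  condensed water 100 °C→T: 160.51(T − 100)
  water warms: 1.07×4180×(T − 9.7) = 4472.6(T − 9.7)
  cup: 40.12(T − 9.7)
4673.2 T = 86784 + 16051 + 43773 = 146609
T ≈ 31.37 °C (< 100 °C, so full condensation is consistent).

T_f ≈ 31.4 °C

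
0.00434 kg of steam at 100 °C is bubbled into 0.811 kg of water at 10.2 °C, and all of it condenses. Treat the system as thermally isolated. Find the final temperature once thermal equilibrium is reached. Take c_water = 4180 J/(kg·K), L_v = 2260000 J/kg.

T_f ≈ 13.6 °C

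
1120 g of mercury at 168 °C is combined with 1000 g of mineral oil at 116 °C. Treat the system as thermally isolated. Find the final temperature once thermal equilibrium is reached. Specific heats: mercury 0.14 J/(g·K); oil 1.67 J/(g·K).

With ΣQ=0 the equilibrium temperature is the m·c-weighted mean:
T_f = (156.8*168 + 1670*116) / (156.8 + 1670)
    = 220062 / 1826.8 ≈ 120.46 °C

T_f ≈ 120.5 °C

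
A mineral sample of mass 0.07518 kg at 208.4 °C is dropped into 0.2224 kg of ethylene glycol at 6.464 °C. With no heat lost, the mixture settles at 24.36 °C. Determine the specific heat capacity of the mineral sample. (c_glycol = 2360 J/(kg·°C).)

Energy conservation, ΣQ = 0:
0.07518×c×(24.36 − 208.4) + 0.2224×2360×(24.36 − 6.464) = 0
-13.84 c = -9393
c = -9393/-13.84 ≈ 678.9 J/(kg·°C)

c ≈ 679 J/(kg·°C)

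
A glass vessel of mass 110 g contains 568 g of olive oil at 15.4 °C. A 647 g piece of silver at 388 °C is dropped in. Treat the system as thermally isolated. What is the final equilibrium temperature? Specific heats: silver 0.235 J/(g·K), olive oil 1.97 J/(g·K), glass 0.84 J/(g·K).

T_f ≈ 57.0 °C

Let T be the final temperature. ΣQ_i = 0:
647*0.235*(T − 388) + 568*1.97*(T − 15.4) + 110*0.84*(T − 15.4) = 0
152.04(T − 388) + 1119(T − 15.4) + 92.4(T − 15.4) = 0
(152.04 + 1119 + 92.4) T = 152.04*388 + 1119*15.4 + 92.4*15.4
T = 77648 / 1363.4 = 57 °C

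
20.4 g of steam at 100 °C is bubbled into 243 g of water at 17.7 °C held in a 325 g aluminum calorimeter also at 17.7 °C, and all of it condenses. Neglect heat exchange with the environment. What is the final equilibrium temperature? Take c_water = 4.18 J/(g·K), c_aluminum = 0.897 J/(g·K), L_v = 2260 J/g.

T_f ≈ 55.8 °C

Setting the total heat transfer to zero:
steam→water at 100 °C releases m L_v = 20.4×2260 = 46104; condensate cools 100→T: 20.4×4.18×(T − 100) = 85.27(T − 100); water warms: 243×4.18×(T − 17.7) = 1015.7(T − 17.7); aluminum cup: 325×0.897×(T − 17.7) = 291.53(T − 17.7)
1392.5 T = 46104 + 8527.2 + 23139 = 77770
T ≈ 55.85 °C (< 100 °C, so full condensation is consistent).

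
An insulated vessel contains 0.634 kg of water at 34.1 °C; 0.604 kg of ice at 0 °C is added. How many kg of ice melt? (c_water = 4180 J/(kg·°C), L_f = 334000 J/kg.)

m_melted ≈ 0.271 kg

Heat available from the water dropping to 0 °C: 0.634×4180×34.1 = 90369 J.
Fully melting the ice requires m_ice L_f = 0.604×334000 = 201736 J.
That's not enough to melt it all — equilibrium is at 0 °C with ice remaining.
Mass melted = 90369/334000 ≈ 0.2706 kg.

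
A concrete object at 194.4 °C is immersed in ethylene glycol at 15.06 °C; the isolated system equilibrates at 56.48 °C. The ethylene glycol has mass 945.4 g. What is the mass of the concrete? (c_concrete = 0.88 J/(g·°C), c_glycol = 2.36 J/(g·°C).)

m ≈ 761 g

Heat lost by the concrete = heat gained by the glycol:
m·0.88·(194.4 − 56.48) = 945.4·2.36·(56.48 − 15.06)
121.37 m = 92414  ⇒  m ≈ 761.4 g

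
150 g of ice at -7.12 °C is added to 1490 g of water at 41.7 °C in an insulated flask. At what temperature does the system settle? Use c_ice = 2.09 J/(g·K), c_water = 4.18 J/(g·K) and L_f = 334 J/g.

T_f ≈ 30.3 °C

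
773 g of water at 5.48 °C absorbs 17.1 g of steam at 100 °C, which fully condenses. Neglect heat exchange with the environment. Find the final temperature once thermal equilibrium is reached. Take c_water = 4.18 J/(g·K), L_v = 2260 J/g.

T_f ≈ 19.2 °C

Net heat exchanged in the isolated system is zero:
latent heat released on condensation: 17.1·2260 = 38646; condensate cools 100→T: 17.1·4.18·(T − 100) = 71.48(T − 100); water warms: 773·4.18·(T − 5.48) = 3231.1(T − 5.48)
3302.6 T = 38646 + 7147.8 + 17707 = 63500
T ≈ 19.23 °C, under the boiling point, so the assumption holds.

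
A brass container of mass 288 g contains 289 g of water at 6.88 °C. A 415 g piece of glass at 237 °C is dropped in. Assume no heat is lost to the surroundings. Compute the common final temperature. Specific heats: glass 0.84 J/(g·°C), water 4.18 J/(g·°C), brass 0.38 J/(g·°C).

Conservation of energy gives ΣQ = 0:
415×0.84×(T − 237) + 289×4.18×(T − 6.88) + 288×0.38×(T − 6.88) = 0
348.6(T − 237) + 1208(T − 6.88) + 109.44(T − 6.88) = 0
1666.1 T = 91682
T ≈ 55.03 °C

T_f ≈ 55.0 °C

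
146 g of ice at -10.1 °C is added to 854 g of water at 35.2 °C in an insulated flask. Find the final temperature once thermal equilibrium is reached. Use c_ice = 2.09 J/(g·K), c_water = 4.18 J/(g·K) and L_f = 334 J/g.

Heat gained plus heat lost sum to zero:
warm ice to 0 °C: 146·2.09·(0 − (-10.1)) = 3081.9
  latent heat to melt: 146·334 = 48764
  meltwater 0→T: 146·4.18·T = 610.28 T
  water: 3569.7(T − 35.2)
4180 T = 125654 − 51846 = 73808
T ≈ 17.66 °C (positive, so assuming full melt was valid).

T_f ≈ 17.7 °C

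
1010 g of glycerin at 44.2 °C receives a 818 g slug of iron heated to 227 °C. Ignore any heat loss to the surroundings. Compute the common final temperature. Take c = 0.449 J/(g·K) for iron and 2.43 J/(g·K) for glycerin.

T_f ≈ 68.0 °C

Heat lost by the iron equals heat gained by the glycerin:
818×0.449×(227 − T) = 1010×2.43×(T − 44.2)
367.28(227 − T) = 2454.3(T − 44.2)
2821.6 T = 191853  ⇒  T ≈ 67.99 °C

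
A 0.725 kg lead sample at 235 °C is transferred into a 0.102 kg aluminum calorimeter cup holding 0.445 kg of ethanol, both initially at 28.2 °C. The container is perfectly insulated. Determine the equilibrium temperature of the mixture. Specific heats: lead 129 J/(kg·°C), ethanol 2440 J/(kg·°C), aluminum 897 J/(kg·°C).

T_f is the heat-capacity-weighted average of the initial temperatures:
T_f = (93.52×235 + 1085.8×28.2 + 91.49×28.2) / (93.52 + 1085.8 + 91.49)
    = 55178 / 1270.8 ≈ 43.42 °C

T_f ≈ 43.4 °C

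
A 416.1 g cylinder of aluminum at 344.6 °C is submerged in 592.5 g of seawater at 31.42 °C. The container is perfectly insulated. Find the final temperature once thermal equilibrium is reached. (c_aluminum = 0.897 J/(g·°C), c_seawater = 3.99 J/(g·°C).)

T_f ≈ 74.1 °C

Conservation of energy gives ΣQ = 0:
416.1*0.897*(T − 344.6) + 592.5*3.99*(T − 31.42) = 0
373.24(T − 344.6) + 2364.1(T − 31.42) = 0
(373.24 + 2364.1) T = 373.24*344.6 + 2364.1*31.42
T ≈ 74.12 °C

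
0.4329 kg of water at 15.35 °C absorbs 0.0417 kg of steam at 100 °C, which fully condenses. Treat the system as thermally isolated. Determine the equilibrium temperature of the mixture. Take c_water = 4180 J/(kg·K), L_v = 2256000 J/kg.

Let T be the final temperature. ΣQ_i = 0:
latent heat released on condensation: 0.0417×2256000 = 94075
  condensate cools 100→T: 0.0417×4180×(T − 100) = 174.31(T − 100)
  water warms: 0.4329×4180×(T − 15.35) = 1809.5(T − 15.35)
1983.8 T = 94075 + 17431 + 27776 = 139282
T ≈ 70.21 °C, under the boiling point, so the assumption holds.

T_f ≈ 70.2 °C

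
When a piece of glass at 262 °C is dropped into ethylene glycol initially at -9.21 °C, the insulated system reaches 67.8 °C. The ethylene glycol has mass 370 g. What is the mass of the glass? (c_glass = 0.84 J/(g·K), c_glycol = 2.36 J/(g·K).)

m ≈ 412 g

Let T be the final temperature. ΣQ_i = 0:
m×0.84×(67.8 − 262) + 370×2.36×(67.8 − (-9.21)) = 0
-163.13 m = -67245
m = -67245/-163.13 ≈ 412.2 g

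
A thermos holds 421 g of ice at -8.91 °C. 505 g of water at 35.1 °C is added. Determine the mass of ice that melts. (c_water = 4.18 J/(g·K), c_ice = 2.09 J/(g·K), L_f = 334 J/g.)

m_melted ≈ 198 g

Water can give up m c ΔT = 505×4.18×35.1 = 74093 J before reaching 0 °C.
Of that, 421×2.09×8.91 = 7839.8 J goes to bring the ice to 0 °C, leaving 66253 J.
Fully melting the ice requires m_ice L_f = 421×334 = 140614 J.
Since 66253 < 140614 J, not all the ice melts; equilibrium is at 0 °C.
m_melted×334 = 66253  ⇒  m_melted ≈ 198.4 g.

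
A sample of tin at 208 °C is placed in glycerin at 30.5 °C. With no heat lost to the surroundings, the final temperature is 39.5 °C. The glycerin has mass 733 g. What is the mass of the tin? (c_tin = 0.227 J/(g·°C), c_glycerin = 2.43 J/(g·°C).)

m ≈ 419 g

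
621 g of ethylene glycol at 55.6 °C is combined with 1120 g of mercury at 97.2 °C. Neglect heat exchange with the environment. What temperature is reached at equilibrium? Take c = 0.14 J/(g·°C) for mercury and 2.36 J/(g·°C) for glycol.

T_f ≈ 59.6 °C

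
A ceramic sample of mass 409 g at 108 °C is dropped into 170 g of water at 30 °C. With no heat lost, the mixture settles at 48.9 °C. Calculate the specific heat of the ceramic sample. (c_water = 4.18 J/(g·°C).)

c ≈ 0.556 J/(g·°C)

Heat lost by the ceramic sample = heat gained by the water:
409·c·(108 − 48.9) = 170·4.18·(48.9 − 30)
24172 c = 13430  ⇒  c ≈ 0.5556 J/(g·°C)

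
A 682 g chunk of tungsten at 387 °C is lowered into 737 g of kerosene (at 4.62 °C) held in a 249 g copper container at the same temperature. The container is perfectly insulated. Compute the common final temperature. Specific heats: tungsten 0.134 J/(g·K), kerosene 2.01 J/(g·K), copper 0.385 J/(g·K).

Heat gained plus heat lost sum to zero:
682·0.134·(T − 387) + 737·2.01·(T − 4.62) + 249·0.385·(T − 4.62) = 0
1668.6 T = 42654
T = 42654/1668.6 ≈ 25.56 °C

T_f ≈ 25.6 °C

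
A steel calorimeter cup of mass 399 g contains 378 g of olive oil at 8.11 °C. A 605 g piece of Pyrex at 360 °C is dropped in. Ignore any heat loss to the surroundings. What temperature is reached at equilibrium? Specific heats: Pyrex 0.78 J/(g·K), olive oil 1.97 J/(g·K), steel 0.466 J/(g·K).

Net heat exchanged in the isolated system is zero:
605*0.78*(T − 360) + 378*1.97*(T − 8.11) + 399*0.466*(T − 8.11) = 0
471.9(T − 360) + 744.66(T − 8.11) + 185.93(T − 8.11) = 0
(471.9 + 744.66 + 185.93) T = 471.9*360 + 744.66*8.11 + 185.93*8.11
T = 177431/1402.5 ≈ 126.51 °C

T_f ≈ 126.5 °C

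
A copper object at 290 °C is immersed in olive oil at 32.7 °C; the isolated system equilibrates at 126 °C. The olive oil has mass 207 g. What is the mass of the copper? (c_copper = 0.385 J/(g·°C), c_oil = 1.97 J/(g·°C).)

m ≈ 603 g

Net heat exchanged in the isolated system is zero:
m×0.385×(126 − 290) + 207×1.97×(126 − 32.7) = 0
-63.14 m = -38047
m = -38047/-63.14 ≈ 602.6 g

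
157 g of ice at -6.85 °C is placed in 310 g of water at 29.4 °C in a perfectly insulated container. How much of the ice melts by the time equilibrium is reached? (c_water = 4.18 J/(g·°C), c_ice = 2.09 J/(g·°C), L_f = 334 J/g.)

m_melted ≈ 107 g

Water can give up m c ΔT = 310·4.18·29.4 = 38097 J before reaching 0 °C.
Warming the ice to 0 °C takes 157·2.09·6.85 = 2247.7 J, leaving 35849 J for melting.
To melt every bit of ice: 157·334 = 52438 J.
35849 J < 52438 J, so only part of the ice melts and the system sits at 0 °C.
m_melted·334 = 35849  ⇒  m_melted ≈ 107.3 g.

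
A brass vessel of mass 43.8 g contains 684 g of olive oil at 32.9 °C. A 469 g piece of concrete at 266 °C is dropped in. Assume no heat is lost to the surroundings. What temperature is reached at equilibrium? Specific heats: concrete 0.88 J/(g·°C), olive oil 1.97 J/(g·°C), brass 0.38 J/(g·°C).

T_f = Σ m_i c_i T_i / Σ m_i c_i:
T_f = (412.72×266 + 1347.5×32.9 + 16.64×32.9) / (412.72 + 1347.5 + 16.64)
    = 154663 / 1776.8 ≈ 87.04 °C

T_f ≈ 87.0 °C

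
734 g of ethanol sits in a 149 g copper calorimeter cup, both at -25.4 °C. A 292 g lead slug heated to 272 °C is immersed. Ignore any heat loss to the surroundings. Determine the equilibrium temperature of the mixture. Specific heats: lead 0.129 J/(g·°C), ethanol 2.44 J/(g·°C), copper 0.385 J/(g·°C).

T_f ≈ -19.5 °C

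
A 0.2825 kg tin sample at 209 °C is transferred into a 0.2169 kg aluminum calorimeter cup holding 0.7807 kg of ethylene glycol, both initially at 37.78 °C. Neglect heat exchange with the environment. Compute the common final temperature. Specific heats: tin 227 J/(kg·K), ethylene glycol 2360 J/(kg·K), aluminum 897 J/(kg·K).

T_f ≈ 43.0 °C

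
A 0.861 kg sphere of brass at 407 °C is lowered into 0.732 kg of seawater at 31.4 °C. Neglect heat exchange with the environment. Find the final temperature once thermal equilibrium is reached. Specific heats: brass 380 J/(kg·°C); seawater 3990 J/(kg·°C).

T_f ≈ 69.2 °C

Conservation of energy gives ΣQ = 0:
0.861*380*(T − 407) + 0.732*3990*(T − 31.4) = 0
327.18(T − 407) + 2920.7(T − 31.4) = 0
3247.9 T = 224872
T = 224872/3247.9 ≈ 69.24 °C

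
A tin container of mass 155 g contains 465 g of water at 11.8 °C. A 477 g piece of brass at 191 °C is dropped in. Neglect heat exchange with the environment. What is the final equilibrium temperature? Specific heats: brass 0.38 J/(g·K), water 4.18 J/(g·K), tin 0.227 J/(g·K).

Setting the total heat transfer to zero:
477·0.38·(T − 191) + 465·4.18·(T − 11.8) + 155·0.227·(T − 11.8) = 0
181.26(T − 191) + 1943.7(T − 11.8) + 35.19(T − 11.8) = 0
2160.1 T = 57972
T ≈ 26.84 °C

T_f ≈ 26.8 °C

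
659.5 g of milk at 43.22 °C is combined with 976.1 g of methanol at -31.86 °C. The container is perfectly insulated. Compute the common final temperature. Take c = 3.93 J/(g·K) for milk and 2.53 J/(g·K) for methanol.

T_f ≈ 6.6 °C

Set heat shed by the hot body equal to heat absorbed by the cold body:
659.5×3.93×(43.22 − T) = 976.1×2.53×(T − (-31.86))
2591.8(43.22 − T) = 2469.5(T − (-31.86))
5061.4 T = 33340  ⇒  T ≈ 6.59 °C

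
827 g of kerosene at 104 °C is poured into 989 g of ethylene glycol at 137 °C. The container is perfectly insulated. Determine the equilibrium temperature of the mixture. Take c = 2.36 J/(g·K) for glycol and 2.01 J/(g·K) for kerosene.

T_f ≈ 123.3 °C

Taking heat into each body as positive, Σ m c ΔT = 0:
989×2.36×(T − 137) + 827×2.01×(T − 104) = 0
3996.3 T = 492640
T = 492640/3996.3 ≈ 123.27 °C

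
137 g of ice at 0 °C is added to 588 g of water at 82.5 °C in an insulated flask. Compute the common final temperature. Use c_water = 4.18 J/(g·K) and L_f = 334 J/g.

T_f ≈ 51.8 °C

Net heat exchanged in the isolated system is zero:
melt ice: 137·334 = 45758
  warm the meltwater: 572.66 T
  water cools: 588·4.18·(T − 82.5) = 2457.8(T − 82.5)
3030.5 T = 202772 − 45758 = 157014
T ≈ 51.81 °C — above 0 °C, consistent with complete melting.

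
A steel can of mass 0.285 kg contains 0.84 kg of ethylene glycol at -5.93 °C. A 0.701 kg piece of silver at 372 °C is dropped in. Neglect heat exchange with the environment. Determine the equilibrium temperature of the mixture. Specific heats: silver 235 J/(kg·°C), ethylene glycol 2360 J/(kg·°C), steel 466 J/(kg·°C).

T_f ≈ 21.4 °C

With ΣQ=0 the equilibrium temperature is the m·c-weighted mean:
T_f = (164.73*372 + 1982.4*(-5.93) + 132.81*(-5.93)) / (164.73 + 1982.4 + 132.81)
    = 48738 / 2279.9 ≈ 21.38 °C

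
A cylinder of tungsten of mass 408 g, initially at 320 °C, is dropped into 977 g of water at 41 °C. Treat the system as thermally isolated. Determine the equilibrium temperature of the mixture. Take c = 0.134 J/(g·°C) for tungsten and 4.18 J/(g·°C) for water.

T_f ≈ 44.7 °C

Net heat exchanged in the isolated system is zero:
408×0.134×(T − 320) + 977×4.18×(T − 41) = 0
54.67(T − 320) + 4083.9(T − 41) = 0
4138.5 T = 184933
T = 184933/4138.5 ≈ 44.69 °C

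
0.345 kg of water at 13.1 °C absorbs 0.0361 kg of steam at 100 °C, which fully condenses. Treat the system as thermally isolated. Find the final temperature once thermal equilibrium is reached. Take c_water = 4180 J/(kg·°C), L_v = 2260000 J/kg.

Heat gained plus heat lost sum to zero:
condense steam: −0.0361·2260000 = −81586
  condensed water 100 °C→T: 150.9(T − 100)
  water warms: 0.345·4180·(T − 13.1) = 1442.1(T − 13.1)
1593 T = 81586 + 15090 + 18892 = 115567
T ≈ 72.55 °C — below 100 °C, confirming all the steam condensed.

T_f ≈ 72.5 °C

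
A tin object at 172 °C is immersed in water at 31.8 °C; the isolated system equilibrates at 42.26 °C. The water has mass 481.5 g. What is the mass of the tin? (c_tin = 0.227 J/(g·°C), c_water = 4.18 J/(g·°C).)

Net heat exchanged in the isolated system is zero:
m×0.227×(42.26 − 172) + 481.5×4.18×(42.26 − 31.8) = 0
-29.45 m = -21053
m = -21053/-29.45 ≈ 714.8 g

m ≈ 715 g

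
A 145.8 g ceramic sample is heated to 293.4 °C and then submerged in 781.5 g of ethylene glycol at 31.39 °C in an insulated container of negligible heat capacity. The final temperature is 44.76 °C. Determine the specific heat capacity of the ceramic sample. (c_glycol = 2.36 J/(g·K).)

Heat lost by the ceramic sample = heat gained by the glycol:
145.8·c·(293.4 − 44.76) = 781.5·2.36·(44.76 − 31.39)
36252 c = 24659  ⇒  c ≈ 0.6802 J/(g·K)

c ≈ 0.68 J/(g·K)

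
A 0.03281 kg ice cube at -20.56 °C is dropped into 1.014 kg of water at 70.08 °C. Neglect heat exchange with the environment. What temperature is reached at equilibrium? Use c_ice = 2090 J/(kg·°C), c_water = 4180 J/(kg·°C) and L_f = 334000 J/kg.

Energy balance with sensible and latent terms:
ice -20.56→0 °C: 0.03281×2090×20.56 = 1409.9
  melt ice: 0.03281×334000 = 10959
  warm the meltwater: 137.15 T
  water: 4238.5(T − 70.08)
4375.7 T = 297035 − 12368 = 284667
T ≈ 65.06 °C. Since T > 0 °C, the all-ice-melts assumption holds.

T_f ≈ 65.1 °C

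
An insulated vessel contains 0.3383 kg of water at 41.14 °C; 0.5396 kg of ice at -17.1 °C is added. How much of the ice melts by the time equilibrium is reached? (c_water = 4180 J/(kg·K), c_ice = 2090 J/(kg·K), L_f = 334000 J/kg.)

Water can give up m c ΔT = 0.3383×4180×41.14 = 58176 J before reaching 0 °C.
Warming the ice to 0 °C takes 0.5396×2090×17.1 = 19285 J, leaving 38891 J for melting.
Melting all 0.5396 kg of ice would need 0.5396×334000 = 180226 J.
Since 38891 < 180226 J, not all the ice melts; equilibrium is at 0 °C.
m_melted×334000 = 38891  ⇒  m_melted ≈ 0.1164 kg.

m_melted ≈ 0.116 kg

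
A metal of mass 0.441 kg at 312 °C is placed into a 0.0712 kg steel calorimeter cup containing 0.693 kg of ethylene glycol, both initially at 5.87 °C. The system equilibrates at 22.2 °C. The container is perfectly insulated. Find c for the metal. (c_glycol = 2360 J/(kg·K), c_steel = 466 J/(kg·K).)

Energy conservation, ΣQ = 0:
0.441·c·(22.2 − 312) + 0.693·2360·(22.2 − 5.87) + 0.0712·466·(22.2 − 5.87) = 0
-127.8 c = -27249
c = -27249/-127.8 ≈ 213.2 J/(kg·K)

c ≈ 213 J/(kg·K)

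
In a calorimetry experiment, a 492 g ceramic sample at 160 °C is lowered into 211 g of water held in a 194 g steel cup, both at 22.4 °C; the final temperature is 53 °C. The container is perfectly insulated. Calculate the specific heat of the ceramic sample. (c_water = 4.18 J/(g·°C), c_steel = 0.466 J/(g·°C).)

Taking heat into each body as positive, Σ m c ΔT = 0:
492×c×(53 − 160) + 211×4.18×(53 − 22.4) + 194×0.466×(53 − 22.4) = 0
-52644 c = -29755
c = -29755/-52644 ≈ 0.5652 J/(g·°C)

c ≈ 0.565 J/(g·°C)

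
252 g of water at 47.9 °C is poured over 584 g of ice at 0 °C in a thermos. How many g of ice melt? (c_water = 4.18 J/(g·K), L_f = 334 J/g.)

m_melted ≈ 151 g

Water can give up m c ΔT = 252×4.18×47.9 = 50456 J before reaching 0 °C.
To melt every bit of ice: 584×334 = 195056 J.
That's not enough to melt it all — equilibrium is at 0 °C with ice remaining.
Mass melted = 50456/334 ≈ 151.1 g.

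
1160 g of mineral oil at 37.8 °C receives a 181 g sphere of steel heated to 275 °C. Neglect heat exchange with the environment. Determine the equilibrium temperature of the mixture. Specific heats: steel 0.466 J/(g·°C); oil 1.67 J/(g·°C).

T_f ≈ 47.7 °C

T_f = Σ m_i c_i T_i / Σ m_i c_i:
T_f = (84.35×275 + 1937.2×37.8) / (84.35 + 1937.2)
    = 96421 / 2021.5 ≈ 47.70 °C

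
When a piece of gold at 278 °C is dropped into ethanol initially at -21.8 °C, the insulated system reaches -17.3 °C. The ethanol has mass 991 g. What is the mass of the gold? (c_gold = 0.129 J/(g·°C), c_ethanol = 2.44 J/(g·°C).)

Heat lost by the gold = heat gained by the ethanol:
m×0.129×(278 − -17.3) = 991×2.44×(-17.3 − (-21.8))
38.09 m = 10881  ⇒  m ≈ 285.6 g

m ≈ 286 g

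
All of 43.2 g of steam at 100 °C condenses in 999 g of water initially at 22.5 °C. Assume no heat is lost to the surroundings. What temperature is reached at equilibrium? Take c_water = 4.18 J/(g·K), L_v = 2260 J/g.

T_f ≈ 48.1 °C

Sum of m c ΔT and latent-heat terms is zero:
latent heat released on condensation: 43.2·2260 = 97632; condensed water 100 °C→T: 180.58(T − 100); original water: 4175.8(T − 22.5)
4356.4 T = 97632 + 18058 + 93956 = 209646
T ≈ 48.12 °C, under the boiling point, so the assumption holds.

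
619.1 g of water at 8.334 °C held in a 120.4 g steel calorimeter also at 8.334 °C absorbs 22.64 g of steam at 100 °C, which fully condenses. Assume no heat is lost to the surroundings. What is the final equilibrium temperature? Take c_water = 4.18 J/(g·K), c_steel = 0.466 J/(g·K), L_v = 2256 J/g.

T_f ≈ 30.2 °C

Sum of m c ΔT and latent-heat terms is zero:
steam→water at 100 °C releases m L_v = 22.64×2256 = 51076
  condensate cools 100→T: 22.64×4.18×(T − 100) = 94.64(T − 100)
  water warms: 619.1×4.18×(T − 8.334) = 2587.8(T − 8.334)
  cup: 56.11(T − 8.334)
2738.6 T = 51076 + 9463.5 + 22035 = 82574
T ≈ 30.15 °C — below 100 °C, confirming all the steam condensed.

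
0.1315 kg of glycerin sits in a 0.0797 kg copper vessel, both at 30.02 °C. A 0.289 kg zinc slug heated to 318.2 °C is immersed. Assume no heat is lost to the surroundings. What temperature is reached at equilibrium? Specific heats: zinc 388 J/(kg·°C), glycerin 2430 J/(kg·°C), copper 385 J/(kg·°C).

T_f ≈ 99.9 °C

Taking heat into each body as positive, Σ m c ΔT = 0:
0.289*388*(T − 318.2) + 0.1315*2430*(T − 30.02) + 0.0797*385*(T − 30.02) = 0
(112.13 + 319.55 + 30.68) T = 112.13*318.2 + 319.55*30.02 + 30.68*30.02
T ≈ 99.91 °C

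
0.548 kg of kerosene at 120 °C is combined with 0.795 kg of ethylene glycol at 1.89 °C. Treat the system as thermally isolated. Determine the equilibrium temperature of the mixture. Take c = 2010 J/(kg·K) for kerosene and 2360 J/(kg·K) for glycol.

T_f = Σ m_i c_i T_i / Σ m_i c_i:
T_f = (1101.5*120 + 1876.2*1.89) / (1101.5 + 1876.2)
    = 135724 / 2977.7 ≈ 45.58 °C

T_f ≈ 45.6 °C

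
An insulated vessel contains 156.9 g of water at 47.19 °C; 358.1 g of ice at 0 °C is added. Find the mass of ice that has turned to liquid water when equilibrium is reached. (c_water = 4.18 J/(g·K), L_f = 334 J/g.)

Heat available from the water dropping to 0 °C: 156.9·4.18·47.19 = 30949 J.
Fully melting the ice requires m_ice L_f = 358.1·334 = 119605 J.
Since 30949 < 119605 J, not all the ice melts; equilibrium is at 0 °C.
m_melt = 30949 / L_f = 92.66 g.

m_melted ≈ 92.7 g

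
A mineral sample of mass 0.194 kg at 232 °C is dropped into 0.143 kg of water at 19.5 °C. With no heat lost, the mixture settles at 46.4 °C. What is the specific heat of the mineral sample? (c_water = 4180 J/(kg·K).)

c ≈ 447 J/(kg·K)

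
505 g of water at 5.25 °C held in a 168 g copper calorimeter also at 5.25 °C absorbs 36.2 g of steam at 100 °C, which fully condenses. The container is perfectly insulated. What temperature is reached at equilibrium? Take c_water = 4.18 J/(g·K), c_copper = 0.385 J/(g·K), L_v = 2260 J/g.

T_f ≈ 46.6 °C

Heat gained plus heat lost sum to zero:
condense steam: −36.2×2260 = −81812; condensate cools 100→T: 36.2×4.18×(T − 100) = 151.32(T − 100); original water: 2110.9(T − 5.25); copper cup: 168×0.385×(T − 5.25) = 64.68(T − 5.25)
2326.9 T = 81812 + 15132 + 11422 = 108365
T ≈ 46.57 °C — below 100 °C, confirming all the steam condensed.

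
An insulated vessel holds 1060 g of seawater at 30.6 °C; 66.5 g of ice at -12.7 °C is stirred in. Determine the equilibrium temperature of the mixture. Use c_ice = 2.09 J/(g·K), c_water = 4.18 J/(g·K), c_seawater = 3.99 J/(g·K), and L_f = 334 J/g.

T_f ≈ 23.4 °C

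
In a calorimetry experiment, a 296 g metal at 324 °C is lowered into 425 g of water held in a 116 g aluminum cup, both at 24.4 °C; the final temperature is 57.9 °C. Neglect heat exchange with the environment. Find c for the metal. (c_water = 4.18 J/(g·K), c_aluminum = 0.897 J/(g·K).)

Conservation of energy gives ΣQ = 0:
296×c×(57.9 − 324) + 425×4.18×(57.9 − 24.4) + 116×0.897×(57.9 − 24.4) = 0
-78766 c = -62998
c = -62998/-78766 ≈ 0.7998 J/(g·K)

c ≈ 0.8 J/(g·K)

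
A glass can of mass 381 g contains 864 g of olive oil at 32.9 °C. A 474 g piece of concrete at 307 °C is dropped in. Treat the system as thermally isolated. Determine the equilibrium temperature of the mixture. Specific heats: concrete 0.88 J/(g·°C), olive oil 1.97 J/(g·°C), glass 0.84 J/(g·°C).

T_f ≈ 79.8 °C

Setting the total heat transfer to zero:
474*0.88*(T − 307) + 864*1.97*(T − 32.9) + 381*0.84*(T − 32.9) = 0
417.12(T − 307) + 1702.1(T − 32.9) + 320.04(T − 32.9) = 0
(417.12 + 1702.1 + 320.04) T = 417.12*307 + 1702.1*32.9 + 320.04*32.9
T = 194584 / 2439.2 = 79.8 °C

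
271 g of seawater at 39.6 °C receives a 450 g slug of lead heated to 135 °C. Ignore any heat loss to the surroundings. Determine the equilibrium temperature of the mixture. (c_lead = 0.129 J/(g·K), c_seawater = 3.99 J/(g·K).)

|Q_lead| = |Q_seawater|:
450·0.129·(135 − T) = 271·3.99·(T − 39.6)
58.05(135 − T) = 1081.3(T − 39.6)
1139.3 T = 50656  ⇒  T ≈ 44.46 °C

T_f ≈ 44.5 °C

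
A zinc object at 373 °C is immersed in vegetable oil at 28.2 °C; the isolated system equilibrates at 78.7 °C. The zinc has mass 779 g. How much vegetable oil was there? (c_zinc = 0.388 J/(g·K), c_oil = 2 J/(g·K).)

Taking heat into each body as positive, Σ m c ΔT = 0:
779×0.388×(78.7 − 373) + m×2×(78.7 − 28.2) = 0
101 m = 88953
m = 88953/101 ≈ 880.7 g

m ≈ 881 g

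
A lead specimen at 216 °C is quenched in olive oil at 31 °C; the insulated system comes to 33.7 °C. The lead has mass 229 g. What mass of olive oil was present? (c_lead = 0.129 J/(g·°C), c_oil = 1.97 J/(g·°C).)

Heat lost by the lead = heat gained by the oil:
229×0.129×(216 − 33.7) = m×1.97×(33.7 − 31)
5.319 m = 5385.3  ⇒  m ≈ 1012 g

m ≈ 1010 g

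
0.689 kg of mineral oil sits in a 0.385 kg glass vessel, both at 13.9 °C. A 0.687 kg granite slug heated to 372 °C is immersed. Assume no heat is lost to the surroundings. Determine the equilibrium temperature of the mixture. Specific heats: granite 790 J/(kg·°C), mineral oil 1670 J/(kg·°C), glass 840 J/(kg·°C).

Conservation of energy gives ΣQ = 0:
0.687·790·(T − 372) + 0.689·1670·(T − 13.9) + 0.385·840·(T − 13.9) = 0
542.73(T − 372) + 1150.6(T − 13.9) + 323.4(T − 13.9) = 0
(542.73 + 1150.6 + 323.4) T = 542.73·372 + 1150.6·13.9 + 323.4·13.9
T ≈ 110.27 °C

T_f ≈ 110.3 °C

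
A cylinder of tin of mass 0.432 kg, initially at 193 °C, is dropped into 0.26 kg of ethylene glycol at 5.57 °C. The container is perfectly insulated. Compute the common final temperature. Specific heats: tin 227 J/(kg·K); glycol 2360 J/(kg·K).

T_f ≈ 31.4 °C

Setting the total heat transfer to zero:
0.432*227*(T − 193) + 0.26*2360*(T − 5.57) = 0
98.06(T − 193) + 613.6(T − 5.57) = 0
711.66 T = 22344
T = 22344/711.66 ≈ 31.40 °C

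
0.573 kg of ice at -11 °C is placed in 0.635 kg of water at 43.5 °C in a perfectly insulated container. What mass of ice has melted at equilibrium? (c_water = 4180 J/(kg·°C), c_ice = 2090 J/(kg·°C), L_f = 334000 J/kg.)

Cooling the water to 0 °C releases 0.635×4180×43.5 = 115462 J.
Of that, 0.573×2090×11 = 13173 J goes to bring the ice to 0 °C, leaving 102289 J.
To melt every bit of ice: 0.573×334000 = 191382 J.
102289 J < 191382 J, so only part of the ice melts and the system sits at 0 °C.
m_melted×334000 = 102289  ⇒  m_melted ≈ 0.3063 kg.

m_melted ≈ 0.306 kg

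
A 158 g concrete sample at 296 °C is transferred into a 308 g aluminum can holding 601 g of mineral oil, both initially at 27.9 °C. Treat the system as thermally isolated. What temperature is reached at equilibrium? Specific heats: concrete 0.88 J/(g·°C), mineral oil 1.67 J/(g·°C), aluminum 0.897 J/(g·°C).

Let T be the final temperature. ΣQ_i = 0:
158*0.88*(T − 296) + 601*1.67*(T − 27.9) + 308*0.897*(T − 27.9) = 0
139.04(T − 296) + 1003.7(T − 27.9) + 276.28(T − 27.9) = 0
1419 T = 76866
T ≈ 54.17 °C

T_f ≈ 54.2 °C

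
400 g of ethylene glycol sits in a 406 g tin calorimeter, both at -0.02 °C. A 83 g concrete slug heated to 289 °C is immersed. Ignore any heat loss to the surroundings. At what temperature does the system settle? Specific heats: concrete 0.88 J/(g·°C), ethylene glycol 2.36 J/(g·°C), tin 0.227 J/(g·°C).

T_f ≈ 19.0 °C

Net heat exchanged in the isolated system is zero:
83·0.88·(T − 289) + 400·2.36·(T − (-0.02)) + 406·0.227·(T − (-0.02)) = 0
73.04(T − 289) + 944(T − (-0.02)) + 92.16(T − (-0.02)) = 0
(73.04 + 944 + 92.16) T = 73.04·289 + 944·(-0.02) + 92.16·(-0.02)
T = 21088 / 1109.2 = 19 °C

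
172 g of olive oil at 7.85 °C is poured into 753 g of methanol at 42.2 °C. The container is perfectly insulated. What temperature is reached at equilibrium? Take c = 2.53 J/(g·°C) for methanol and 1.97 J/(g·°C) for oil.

Set heat shed by the hot body equal to heat absorbed by the cold body:
753·2.53·(42.2 − T) = 172·1.97·(T − 7.85)
1905.1(42.2 − T) = 338.84(T − 7.85)
2243.9 T = 83055  ⇒  T ≈ 37.01 °C

T_f ≈ 37.0 °C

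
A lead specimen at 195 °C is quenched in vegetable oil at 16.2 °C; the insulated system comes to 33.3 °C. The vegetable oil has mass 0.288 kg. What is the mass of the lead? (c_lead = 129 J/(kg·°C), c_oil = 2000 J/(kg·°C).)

m ≈ 0.472 kg

Conservation of energy gives ΣQ = 0:
m·129·(33.3 − 195) + 0.288·2000·(33.3 − 16.2) = 0
-20859 m = -9849.6
m = -9849.6/-20859 ≈ 0.4722 kg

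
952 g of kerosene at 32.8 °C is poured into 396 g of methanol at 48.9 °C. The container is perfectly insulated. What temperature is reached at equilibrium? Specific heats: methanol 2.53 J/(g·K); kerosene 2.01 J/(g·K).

Energy conservation, ΣQ = 0:
396×2.53×(T − 48.9) + 952×2.01×(T − 32.8) = 0
1001.9(T − 48.9) + 1913.5(T − 32.8) = 0
(1001.9 + 1913.5) T = 1001.9×48.9 + 1913.5×32.8
T = 111755/2915.4 ≈ 38.33 °C

T_f ≈ 38.3 °C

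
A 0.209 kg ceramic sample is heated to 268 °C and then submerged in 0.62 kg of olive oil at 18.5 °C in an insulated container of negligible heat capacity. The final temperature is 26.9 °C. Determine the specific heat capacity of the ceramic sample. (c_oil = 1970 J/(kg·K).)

Net heat exchanged in the isolated system is zero:
0.209×c×(26.9 − 268) + 0.62×1970×(26.9 − 18.5) = 0
-50.39 c = -10260
c = -10260/-50.39 ≈ 203.6 J/(kg·K)

c ≈ 204 J/(kg·K)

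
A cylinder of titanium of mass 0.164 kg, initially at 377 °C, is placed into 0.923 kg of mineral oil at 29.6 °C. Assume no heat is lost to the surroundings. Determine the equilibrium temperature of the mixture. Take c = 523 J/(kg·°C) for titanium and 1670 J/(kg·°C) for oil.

T_f ≈ 47.9 °C

|Q_titanium| = |Q_oil|:
0.164·523·(377 − T) = 0.923·1670·(T − 29.6)
85.77(377 − T) = 1541.4(T − 29.6)
1627.2 T = 77962  ⇒  T ≈ 47.91 °C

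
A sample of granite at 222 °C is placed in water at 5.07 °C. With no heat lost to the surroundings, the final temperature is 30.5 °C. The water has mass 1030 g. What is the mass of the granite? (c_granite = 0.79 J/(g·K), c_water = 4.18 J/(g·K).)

m ≈ 724 g

Heat lost by the granite = heat gained by the water:
m×0.79×(222 − 30.5) = 1030×4.18×(30.5 − 5.07)
151.28 m = 109486  ⇒  m ≈ 723.7 g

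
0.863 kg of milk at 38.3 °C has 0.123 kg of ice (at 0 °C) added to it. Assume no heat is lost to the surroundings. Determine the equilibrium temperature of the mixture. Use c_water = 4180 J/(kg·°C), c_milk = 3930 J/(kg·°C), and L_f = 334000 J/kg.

Sum of m c ΔT and latent-heat terms is zero:
fusion: m_ice L_f = 0.123·334000 = 41082; warm the meltwater: 514.14 T; milk: 3391.6(T − 38.3)
3905.7 T = 129898 − 41082 = 88816
T ≈ 22.74 °C. Since T > 0 °C, the all-ice-melts assumption holds.

T_f ≈ 22.7 °C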